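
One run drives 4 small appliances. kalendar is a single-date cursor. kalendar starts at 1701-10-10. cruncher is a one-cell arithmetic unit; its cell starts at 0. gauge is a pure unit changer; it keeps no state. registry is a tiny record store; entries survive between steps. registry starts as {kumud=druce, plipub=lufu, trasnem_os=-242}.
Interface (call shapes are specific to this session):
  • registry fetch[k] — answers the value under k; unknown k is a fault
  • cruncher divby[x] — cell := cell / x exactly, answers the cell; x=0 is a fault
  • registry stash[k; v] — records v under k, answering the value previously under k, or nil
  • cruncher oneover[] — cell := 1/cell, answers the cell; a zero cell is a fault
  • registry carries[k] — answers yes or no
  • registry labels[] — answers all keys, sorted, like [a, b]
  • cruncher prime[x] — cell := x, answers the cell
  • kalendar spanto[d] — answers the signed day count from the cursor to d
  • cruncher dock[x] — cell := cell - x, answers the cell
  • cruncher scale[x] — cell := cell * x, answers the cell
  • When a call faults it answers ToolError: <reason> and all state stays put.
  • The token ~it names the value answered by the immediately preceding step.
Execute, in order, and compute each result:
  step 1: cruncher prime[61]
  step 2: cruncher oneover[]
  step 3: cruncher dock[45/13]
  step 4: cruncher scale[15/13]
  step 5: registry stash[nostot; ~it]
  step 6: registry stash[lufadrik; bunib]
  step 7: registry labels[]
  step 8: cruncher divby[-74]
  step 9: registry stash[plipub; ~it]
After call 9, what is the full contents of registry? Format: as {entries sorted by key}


Act: cruncher prime[x: 61]
Obs: 61
Act: cruncher oneover[]
Obs: 1/61
Act: cruncher dock[x: 45/13]
Obs: -2732/793
Act: cruncher scale[x: 15/13]
Obs: -40980/10309
Act: registry stash[k: nostot; v: ~it]
Obs: nil
Act: registry stash[k: lufadrik; v: bunib]
Obs: nil
Act: registry labels[]
Obs: [kumud, lufadrik, nostot, plipub, trasnem_os]
Act: cruncher divby[x: -74]
Obs: 20490/381433
Act: registry stash[k: plipub; v: ~it]
Obs: lufu

Answer: {kumud=druce, lufadrik=bunib, nostot=-40980/10309, plipub=20490/381433, trasnem_os=-242}


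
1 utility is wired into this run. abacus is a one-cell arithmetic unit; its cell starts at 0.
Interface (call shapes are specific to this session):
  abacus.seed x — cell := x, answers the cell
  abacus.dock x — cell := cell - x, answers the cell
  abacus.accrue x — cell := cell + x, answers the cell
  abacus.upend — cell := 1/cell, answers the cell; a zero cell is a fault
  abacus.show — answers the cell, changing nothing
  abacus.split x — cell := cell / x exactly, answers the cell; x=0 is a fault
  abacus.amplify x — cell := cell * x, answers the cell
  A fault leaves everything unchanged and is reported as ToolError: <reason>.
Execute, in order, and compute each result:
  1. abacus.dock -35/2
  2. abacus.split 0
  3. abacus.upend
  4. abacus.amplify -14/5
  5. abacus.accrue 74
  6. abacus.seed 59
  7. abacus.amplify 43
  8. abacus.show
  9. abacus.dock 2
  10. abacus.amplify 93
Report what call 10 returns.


# dock(x='-35/2') : 35/2
# split(x='0') : ToolError: division by zero
# upend() : 2/35
# amplify(x='-14/5') : -4/25
# accrue(x='74') : 1846/25
# seed(x='59') : 59
# amplify(x='43') : 2537
# show() : 2537
# dock(x='2') : 2535
# amplify(x='93') : 235755

Answer: 235755


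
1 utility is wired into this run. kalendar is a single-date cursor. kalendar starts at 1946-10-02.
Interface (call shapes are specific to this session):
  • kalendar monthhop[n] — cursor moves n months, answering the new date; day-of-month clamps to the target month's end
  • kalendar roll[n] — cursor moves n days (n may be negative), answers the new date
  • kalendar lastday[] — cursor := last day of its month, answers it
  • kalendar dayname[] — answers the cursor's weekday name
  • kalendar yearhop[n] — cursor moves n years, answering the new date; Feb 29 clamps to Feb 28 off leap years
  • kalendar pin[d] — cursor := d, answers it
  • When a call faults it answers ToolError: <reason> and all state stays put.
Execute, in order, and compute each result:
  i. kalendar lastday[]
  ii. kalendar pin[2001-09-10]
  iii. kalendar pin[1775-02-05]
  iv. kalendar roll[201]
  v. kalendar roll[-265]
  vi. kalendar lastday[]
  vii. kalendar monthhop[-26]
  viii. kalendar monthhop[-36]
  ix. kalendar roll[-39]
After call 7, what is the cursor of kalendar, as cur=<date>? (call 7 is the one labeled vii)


Act: kalendar lastday[]
Obs: 1946-10-31
Act: kalendar pin[d=2001-09-10]
Obs: 2001-09-10
Act: kalendar pin[d=1775-02-05]
Obs: 1775-02-05
Act: kalendar roll[n=201]
Obs: 1775-08-25
Act: kalendar roll[n=-265]
Obs: 1774-12-03
Act: kalendar lastday[]
Obs: 1774-12-31
Act: kalendar monthhop[n=-26]
Obs: 1772-10-31
Act: kalendar monthhop[n=-36]
Obs: 1769-10-31
Act: kalendar roll[n=-39]
Obs: 1769-09-22

Answer: cur=1772-10-31


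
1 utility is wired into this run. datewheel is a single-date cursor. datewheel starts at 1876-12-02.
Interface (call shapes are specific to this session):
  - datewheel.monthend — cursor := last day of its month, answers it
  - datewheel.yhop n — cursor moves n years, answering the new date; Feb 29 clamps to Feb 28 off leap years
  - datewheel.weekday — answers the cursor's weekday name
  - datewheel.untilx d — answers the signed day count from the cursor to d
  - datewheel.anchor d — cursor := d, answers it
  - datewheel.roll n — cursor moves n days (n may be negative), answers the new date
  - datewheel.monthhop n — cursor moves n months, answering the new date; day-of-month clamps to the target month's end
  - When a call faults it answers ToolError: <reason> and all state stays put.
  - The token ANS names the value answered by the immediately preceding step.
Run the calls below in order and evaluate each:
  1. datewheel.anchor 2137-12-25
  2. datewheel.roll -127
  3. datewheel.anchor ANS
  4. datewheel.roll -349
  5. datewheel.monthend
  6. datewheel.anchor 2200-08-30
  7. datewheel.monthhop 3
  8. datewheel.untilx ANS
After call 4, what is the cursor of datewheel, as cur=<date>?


I run datewheel.anchor passing 2137-12-25, and get 2137-12-25.
Then datewheel.roll passing -127, yielding 2137-08-20.
I run datewheel.anchor passing ANS, → 2137-08-20.
Next I call datewheel.roll passing -349, which returns 2136-09-05.
Now I run datewheel.monthend(), → 2136-09-30.
Next I call datewheel.anchor passing 2200-08-30, and see 2200-08-30.
Invoking datewheel.monthhop passing 3, giving 2200-11-30.
Now I run datewheel.untilx passing ANS, → 0.

Answer: cur=2136-09-05


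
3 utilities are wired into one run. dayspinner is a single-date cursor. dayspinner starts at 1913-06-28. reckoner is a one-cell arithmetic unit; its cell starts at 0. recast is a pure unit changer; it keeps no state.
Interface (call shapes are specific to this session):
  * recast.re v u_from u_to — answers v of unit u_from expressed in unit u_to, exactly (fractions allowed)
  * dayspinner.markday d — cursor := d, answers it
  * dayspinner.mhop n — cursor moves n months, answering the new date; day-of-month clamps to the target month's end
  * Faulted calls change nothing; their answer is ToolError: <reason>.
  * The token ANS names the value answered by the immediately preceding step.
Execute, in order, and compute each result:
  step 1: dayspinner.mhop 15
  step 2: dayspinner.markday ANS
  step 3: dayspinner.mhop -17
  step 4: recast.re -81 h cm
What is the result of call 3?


Answer: 1913-04-28

Derivation:
Next I call dayspinner.mhop on 15, → 1914-09-28.
Invoking dayspinner.markday on ANS, and see 1914-09-28.
I invoke dayspinner.mhop on -17, giving 1913-04-28.
I run recast.re on -81, h, cm, and see ToolError: incompatible units.


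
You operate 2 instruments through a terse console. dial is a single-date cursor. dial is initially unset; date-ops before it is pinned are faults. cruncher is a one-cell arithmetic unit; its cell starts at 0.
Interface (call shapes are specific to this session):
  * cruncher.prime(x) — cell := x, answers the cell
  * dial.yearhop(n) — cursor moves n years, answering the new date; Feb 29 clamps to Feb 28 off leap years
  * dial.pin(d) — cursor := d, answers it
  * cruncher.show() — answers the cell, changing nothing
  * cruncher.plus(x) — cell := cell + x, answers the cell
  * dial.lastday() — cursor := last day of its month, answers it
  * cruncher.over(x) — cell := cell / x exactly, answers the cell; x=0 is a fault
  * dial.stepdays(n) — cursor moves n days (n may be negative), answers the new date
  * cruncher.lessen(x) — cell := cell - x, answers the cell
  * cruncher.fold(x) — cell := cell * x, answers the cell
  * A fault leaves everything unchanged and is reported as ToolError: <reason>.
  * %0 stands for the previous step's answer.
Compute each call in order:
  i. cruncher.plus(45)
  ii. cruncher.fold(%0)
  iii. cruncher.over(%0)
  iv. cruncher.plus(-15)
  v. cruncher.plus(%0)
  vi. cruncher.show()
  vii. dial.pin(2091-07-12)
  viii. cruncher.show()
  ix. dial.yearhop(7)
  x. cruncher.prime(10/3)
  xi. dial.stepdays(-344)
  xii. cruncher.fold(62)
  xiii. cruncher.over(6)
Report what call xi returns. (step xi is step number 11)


Answer: 2097-08-02

Derivation:
Using cruncher.plus with x→45, yielding 45.
Then cruncher.fold with x→%0, → 2025.
Now I run cruncher.over with x→%0, and observe 1.
Now I run cruncher.plus with x→-15, and see -14.
I use cruncher.plus with x→%0, → -28.
I call cruncher.show(), → -28.
Calling dial.pin with d→2091-07-12, yielding 2091-07-12.
I try cruncher.show(), — result: -28.
I try dial.yearhop with n→7, and get 2098-07-12.
I run cruncher.prime with x→10/3, → 10/3.
I try dial.stepdays with n→-344, which returns 2097-08-02.
Now I run cruncher.fold with x→62, and observe 620/3.
I invoke cruncher.over with x→6, — result: 310/9.


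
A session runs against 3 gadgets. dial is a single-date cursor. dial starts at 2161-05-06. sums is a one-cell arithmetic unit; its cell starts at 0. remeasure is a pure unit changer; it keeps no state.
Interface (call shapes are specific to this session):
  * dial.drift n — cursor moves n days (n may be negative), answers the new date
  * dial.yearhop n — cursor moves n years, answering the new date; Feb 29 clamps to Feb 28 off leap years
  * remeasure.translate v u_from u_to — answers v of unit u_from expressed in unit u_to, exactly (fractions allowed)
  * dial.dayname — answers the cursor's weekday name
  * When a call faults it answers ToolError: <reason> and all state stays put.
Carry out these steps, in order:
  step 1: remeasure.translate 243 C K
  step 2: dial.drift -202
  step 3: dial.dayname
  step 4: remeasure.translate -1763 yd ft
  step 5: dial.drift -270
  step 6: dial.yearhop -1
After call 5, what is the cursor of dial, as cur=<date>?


Answer: cur=2160-01-20

Derivation:
Step: translate[243; C; K]
Result: 10323/20
Step: drift[-202]
Result: 2160-10-16
Step: dayname[]
Result: Thursday
Step: translate[-1763; yd; ft]
Result: -5289
Step: drift[-270]
Result: 2160-01-20
Step: yearhop[-1]
Result: 2159-01-20


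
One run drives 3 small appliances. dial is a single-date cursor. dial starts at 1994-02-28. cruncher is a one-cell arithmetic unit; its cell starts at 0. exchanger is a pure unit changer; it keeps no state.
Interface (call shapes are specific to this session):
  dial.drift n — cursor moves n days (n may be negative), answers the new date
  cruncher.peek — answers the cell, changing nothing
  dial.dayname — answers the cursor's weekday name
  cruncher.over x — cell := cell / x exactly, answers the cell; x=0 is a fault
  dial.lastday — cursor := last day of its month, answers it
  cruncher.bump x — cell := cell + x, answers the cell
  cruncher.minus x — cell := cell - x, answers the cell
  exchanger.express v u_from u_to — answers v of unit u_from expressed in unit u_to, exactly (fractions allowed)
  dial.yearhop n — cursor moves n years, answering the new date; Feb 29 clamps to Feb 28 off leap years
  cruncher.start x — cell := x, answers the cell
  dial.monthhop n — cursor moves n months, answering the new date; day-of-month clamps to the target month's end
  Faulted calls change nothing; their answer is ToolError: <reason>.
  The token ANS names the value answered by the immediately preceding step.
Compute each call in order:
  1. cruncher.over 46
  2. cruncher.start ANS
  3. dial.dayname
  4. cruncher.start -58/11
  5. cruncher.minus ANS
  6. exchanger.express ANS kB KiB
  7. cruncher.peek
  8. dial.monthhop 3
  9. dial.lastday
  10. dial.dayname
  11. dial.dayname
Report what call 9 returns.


Answer: 1994-05-31

Derivation:
CALL cruncher.over[x: 46]
RET  0
CALL cruncher.start[x: ANS]
RET  0
CALL dial.dayname[]
RET  Monday
CALL cruncher.start[x: -58/11]
RET  -58/11
CALL cruncher.minus[x: ANS]
RET  0
CALL exchanger.express[v: ANS; u_from: kB; u_to: KiB]
RET  0
CALL cruncher.peek[]
RET  0
CALL dial.monthhop[n: 3]
RET  1994-05-28
CALL dial.lastday[]
RET  1994-05-31
CALL dial.dayname[]
RET  Tuesday
CALL dial.dayname[]
RET  Tuesday


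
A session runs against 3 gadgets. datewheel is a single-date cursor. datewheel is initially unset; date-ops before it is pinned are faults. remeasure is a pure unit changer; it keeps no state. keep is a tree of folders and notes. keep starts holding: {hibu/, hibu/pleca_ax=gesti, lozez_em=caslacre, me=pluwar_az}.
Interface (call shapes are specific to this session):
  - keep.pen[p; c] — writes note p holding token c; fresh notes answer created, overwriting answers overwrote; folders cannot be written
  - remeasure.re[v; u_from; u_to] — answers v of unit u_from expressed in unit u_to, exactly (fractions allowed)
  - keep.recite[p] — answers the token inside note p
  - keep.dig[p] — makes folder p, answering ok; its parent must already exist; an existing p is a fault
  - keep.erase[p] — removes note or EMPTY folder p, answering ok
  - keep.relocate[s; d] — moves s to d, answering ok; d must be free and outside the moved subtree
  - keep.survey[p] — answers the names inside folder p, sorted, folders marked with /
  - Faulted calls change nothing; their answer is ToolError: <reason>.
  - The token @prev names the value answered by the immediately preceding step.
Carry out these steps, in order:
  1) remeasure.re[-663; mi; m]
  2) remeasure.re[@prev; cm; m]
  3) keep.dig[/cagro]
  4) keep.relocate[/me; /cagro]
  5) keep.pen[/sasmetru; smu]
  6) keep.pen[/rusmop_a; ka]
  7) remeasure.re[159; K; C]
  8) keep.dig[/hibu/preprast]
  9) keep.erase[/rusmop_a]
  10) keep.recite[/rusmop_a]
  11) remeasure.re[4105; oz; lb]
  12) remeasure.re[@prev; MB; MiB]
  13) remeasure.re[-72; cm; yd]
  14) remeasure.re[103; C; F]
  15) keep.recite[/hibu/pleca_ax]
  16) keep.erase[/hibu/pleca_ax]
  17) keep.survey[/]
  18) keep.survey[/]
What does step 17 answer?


Act: remeasure.re[v='-663'; u_from='mi'; u_to='m']
Obs: -133374384/125
Act: remeasure.re[v='@prev'; u_from='cm'; u_to='m']
Obs: -33343596/3125
Act: keep.dig[p='/cagro']
Obs: ok
Act: keep.relocate[s='/me'; d='/cagro']
Obs: ToolError: exists
Act: keep.pen[p='/sasmetru'; c='smu']
Obs: created
Act: keep.pen[p='/rusmop_a'; c='ka']
Obs: created
Act: remeasure.re[v='159'; u_from='K'; u_to='C']
Obs: -2283/20
Act: keep.dig[p='/hibu/preprast']
Obs: ok
Act: keep.erase[p='/rusmop_a']
Obs: ok
Act: keep.recite[p='/rusmop_a']
Obs: ToolError: not found
Act: remeasure.re[v='4105'; u_from='oz'; u_to='lb']
Obs: 4105/16
Act: remeasure.re[v='@prev'; u_from='MB'; u_to='MiB']
Obs: 64140625/262144
Act: remeasure.re[v='-72'; u_from='cm'; u_to='yd']
Obs: -100/127
Act: remeasure.re[v='103'; u_from='C'; u_to='F']
Obs: 1087/5
Act: keep.recite[p='/hibu/pleca_ax']
Obs: gesti
Act: keep.erase[p='/hibu/pleca_ax']
Obs: ok
Act: keep.survey[p='/']
Obs: [cagro/, hibu/, lozez_em, me, sasmetru]
Act: keep.survey[p='/']
Obs: [cagro/, hibu/, lozez_em, me, sasmetru]

Answer: [cagro/, hibu/, lozez_em, me, sasmetru]


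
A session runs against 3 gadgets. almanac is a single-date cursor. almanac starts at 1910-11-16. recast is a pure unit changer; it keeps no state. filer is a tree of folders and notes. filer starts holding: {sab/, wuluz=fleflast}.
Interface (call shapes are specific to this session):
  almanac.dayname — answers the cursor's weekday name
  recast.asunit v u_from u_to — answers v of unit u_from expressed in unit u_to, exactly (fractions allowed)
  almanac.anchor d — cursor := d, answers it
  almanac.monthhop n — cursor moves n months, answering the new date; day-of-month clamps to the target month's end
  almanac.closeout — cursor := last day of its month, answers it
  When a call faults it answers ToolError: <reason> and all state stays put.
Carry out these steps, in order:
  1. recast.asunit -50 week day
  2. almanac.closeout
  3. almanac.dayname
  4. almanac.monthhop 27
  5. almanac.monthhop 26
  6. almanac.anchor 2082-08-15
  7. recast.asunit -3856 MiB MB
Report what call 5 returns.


-> recast.asunit(v: -50, u_from: week, u_to: day)
<- -350
-> almanac.closeout()
<- 1910-11-30
-> almanac.dayname()
<- Wednesday
-> almanac.monthhop(n: 27)
<- 1913-02-28
-> almanac.monthhop(n: 26)
<- 1915-04-28
-> almanac.anchor(d: 2082-08-15)
<- 2082-08-15
-> recast.asunit(v: -3856, u_from: MiB, u_to: MB)
<- -63176704/15625

Answer: 1915-04-28


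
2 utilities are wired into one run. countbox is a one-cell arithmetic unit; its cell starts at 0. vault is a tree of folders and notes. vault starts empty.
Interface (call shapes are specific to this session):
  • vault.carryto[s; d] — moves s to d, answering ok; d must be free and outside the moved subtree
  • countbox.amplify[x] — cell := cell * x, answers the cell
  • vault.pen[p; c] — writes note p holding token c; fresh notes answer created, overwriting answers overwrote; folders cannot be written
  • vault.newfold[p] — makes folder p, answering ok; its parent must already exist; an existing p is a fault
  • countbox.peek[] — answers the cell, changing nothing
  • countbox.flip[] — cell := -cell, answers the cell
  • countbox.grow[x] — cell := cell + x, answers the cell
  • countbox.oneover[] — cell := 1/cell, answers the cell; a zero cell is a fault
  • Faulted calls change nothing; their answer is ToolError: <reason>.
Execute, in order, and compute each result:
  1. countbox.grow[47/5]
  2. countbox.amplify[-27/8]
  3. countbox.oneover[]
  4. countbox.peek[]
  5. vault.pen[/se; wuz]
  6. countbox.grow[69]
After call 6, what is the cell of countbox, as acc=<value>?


Answer: acc=87521/1269

Derivation:
Step: grow[x=47/5]
Result: 47/5
Step: amplify[x=-27/8]
Result: -1269/40
Step: oneover[]
Result: -40/1269
Step: peek[]
Result: -40/1269
Step: pen[p=/se; c=wuz]
Result: created
Step: grow[x=69]
Result: 87521/1269


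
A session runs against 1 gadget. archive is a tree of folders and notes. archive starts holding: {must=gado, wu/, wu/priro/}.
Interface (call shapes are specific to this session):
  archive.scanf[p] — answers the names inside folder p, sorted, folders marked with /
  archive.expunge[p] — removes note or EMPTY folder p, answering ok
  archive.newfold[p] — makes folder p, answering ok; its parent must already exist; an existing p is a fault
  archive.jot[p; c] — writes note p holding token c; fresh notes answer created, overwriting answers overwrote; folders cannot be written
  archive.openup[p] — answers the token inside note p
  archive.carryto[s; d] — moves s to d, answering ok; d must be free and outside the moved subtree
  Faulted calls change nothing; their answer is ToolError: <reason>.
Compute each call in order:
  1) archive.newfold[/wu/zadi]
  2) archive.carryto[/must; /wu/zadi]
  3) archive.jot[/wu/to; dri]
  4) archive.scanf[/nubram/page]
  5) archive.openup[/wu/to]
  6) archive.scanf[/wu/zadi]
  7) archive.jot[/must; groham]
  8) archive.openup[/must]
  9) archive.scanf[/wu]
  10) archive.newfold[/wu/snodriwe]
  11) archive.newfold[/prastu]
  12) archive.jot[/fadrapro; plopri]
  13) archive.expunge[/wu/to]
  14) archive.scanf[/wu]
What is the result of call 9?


$ archive.newfold /wu/zadi
= ok
$ archive.carryto /must /wu/zadi
= ToolError: exists
$ archive.jot /wu/to dri
= created
$ archive.scanf /nubram/page
= ToolError: not found
$ archive.openup /wu/to
= dri
$ archive.scanf /wu/zadi
= []
$ archive.jot /must groham
= overwrote
$ archive.openup /must
= groham
$ archive.scanf /wu
= [priro/, to, zadi/]
$ archive.newfold /wu/snodriwe
= ok
$ archive.newfold /prastu
= ok
$ archive.jot /fadrapro plopri
= created
$ archive.expunge /wu/to
= ok
$ archive.scanf /wu
= [priro/, snodriwe/, zadi/]

Answer: [priro/, to, zadi/]


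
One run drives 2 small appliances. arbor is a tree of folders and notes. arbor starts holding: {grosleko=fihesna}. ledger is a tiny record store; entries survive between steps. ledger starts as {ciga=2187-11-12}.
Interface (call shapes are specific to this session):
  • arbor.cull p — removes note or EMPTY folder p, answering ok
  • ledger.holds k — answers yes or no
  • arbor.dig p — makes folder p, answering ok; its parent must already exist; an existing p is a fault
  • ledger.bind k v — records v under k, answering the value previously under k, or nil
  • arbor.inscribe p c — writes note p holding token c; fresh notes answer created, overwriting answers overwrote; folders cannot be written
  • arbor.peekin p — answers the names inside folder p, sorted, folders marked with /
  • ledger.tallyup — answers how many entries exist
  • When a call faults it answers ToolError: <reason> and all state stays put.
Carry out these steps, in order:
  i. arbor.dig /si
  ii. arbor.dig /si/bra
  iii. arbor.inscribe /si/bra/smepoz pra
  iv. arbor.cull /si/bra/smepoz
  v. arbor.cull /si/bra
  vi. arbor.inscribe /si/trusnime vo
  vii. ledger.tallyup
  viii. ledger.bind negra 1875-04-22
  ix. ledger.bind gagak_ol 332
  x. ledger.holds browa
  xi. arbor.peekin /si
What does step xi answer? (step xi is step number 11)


Now I run dig(p='/si'), and see ok.
Then dig(p='/si/bra'), giving ok.
I invoke inscribe(p='/si/bra/smepoz', c='pra'), and observe created.
I use cull(p='/si/bra/smepoz'), → ok.
I invoke cull(p='/si/bra'): ok.
Then inscribe(p='/si/trusnime', c='vo'), — result: created.
I use tallyup, yielding 1.
I try bind(k='negra', v='1875-04-22'), → nil.
I use bind(k='gagak_ol', v='332'): nil.
Calling holds(k='browa'), and see no.
Invoking peekin(p='/si'), and get [trusnime].

Answer: [trusnime]


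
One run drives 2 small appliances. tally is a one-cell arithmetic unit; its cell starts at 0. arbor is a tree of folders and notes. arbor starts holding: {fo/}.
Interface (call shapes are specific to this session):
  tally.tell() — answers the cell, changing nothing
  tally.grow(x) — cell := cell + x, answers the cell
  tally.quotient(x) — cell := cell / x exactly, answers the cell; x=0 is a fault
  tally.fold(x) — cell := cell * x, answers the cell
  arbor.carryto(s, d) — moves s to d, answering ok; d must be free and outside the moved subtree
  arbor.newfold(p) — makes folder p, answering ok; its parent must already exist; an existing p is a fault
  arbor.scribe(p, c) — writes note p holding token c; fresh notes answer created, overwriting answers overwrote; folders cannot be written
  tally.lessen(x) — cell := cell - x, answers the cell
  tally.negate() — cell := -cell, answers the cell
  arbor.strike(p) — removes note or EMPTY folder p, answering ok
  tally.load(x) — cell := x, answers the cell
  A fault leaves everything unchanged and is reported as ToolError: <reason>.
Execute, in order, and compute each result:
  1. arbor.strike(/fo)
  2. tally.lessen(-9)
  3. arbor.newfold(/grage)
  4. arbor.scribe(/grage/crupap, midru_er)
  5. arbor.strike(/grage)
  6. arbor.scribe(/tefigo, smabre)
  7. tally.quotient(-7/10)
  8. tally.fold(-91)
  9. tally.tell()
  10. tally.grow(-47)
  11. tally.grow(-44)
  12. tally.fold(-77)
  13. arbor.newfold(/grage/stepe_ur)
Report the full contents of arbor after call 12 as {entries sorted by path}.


→ strike(p=/fo)
← ok
→ lessen(x=-9)
← 9
→ newfold(p=/grage)
← ok
→ scribe(p=/grage/crupap, c=midru_er)
← created
→ strike(p=/grage)
← ToolError: not empty
→ scribe(p=/tefigo, c=smabre)
← created
→ quotient(x=-7/10)
← -90/7
→ fold(x=-91)
← 1170
→ tell()
← 1170
→ grow(x=-47)
← 1123
→ grow(x=-44)
← 1079
→ fold(x=-77)
← -83083
→ newfold(p=/grage/stepe_ur)
← ok

Answer: {grage/, grage/crupap=midru_er, tefigo=smabre}


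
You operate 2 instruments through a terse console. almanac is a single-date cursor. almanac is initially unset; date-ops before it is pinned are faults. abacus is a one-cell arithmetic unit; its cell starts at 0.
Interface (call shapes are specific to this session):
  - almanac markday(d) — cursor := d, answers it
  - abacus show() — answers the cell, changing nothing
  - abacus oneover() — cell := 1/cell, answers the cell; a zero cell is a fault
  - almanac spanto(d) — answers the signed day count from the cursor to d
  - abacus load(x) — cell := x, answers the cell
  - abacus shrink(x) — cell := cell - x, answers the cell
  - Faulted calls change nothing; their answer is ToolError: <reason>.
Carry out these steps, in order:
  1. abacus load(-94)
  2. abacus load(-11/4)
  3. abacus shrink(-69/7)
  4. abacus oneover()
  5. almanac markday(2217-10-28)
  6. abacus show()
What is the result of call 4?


$ abacus load -94
:: -94
$ abacus load -11/4
:: -11/4
$ abacus shrink -69/7
:: 199/28
$ abacus oneover
:: 28/199
$ almanac markday 2217-10-28
:: 2217-10-28
$ abacus show
:: 28/199

Answer: 28/199


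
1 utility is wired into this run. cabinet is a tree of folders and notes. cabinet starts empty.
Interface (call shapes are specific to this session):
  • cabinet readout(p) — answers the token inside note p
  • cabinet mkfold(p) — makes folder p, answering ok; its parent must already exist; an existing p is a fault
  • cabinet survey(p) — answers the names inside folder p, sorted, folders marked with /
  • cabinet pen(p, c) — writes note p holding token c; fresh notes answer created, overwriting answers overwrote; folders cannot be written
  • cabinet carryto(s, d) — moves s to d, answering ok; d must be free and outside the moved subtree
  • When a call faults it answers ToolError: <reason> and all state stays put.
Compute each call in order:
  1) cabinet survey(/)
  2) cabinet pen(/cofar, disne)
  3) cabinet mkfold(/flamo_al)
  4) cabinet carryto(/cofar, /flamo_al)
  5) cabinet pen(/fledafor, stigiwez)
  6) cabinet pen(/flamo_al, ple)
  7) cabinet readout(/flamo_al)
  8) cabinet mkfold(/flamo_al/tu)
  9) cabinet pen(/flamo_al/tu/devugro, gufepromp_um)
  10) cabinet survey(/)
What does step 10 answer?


Calling cabinet survey passing p='/', giving [].
Next I call cabinet pen passing p='/cofar', c='disne', and see created.
I call cabinet mkfold passing p='/flamo_al', and get ok.
Using cabinet carryto passing s='/cofar', d='/flamo_al', which returns ToolError: exists.
Next I call cabinet pen passing p='/fledafor', c='stigiwez', which returns created.
Next I call cabinet pen passing p='/flamo_al', c='ple', and get ToolError: is a directory.
I run cabinet readout passing p='/flamo_al', and see ToolError: is a directory.
I try cabinet mkfold passing p='/flamo_al/tu', and get ok.
Calling cabinet pen passing p='/flamo_al/tu/devugro', c='gufepromp_um', and see created.
I try cabinet survey passing p='/': [cofar, flamo_al/, fledafor].

Answer: [cofar, flamo_al/, fledafor]


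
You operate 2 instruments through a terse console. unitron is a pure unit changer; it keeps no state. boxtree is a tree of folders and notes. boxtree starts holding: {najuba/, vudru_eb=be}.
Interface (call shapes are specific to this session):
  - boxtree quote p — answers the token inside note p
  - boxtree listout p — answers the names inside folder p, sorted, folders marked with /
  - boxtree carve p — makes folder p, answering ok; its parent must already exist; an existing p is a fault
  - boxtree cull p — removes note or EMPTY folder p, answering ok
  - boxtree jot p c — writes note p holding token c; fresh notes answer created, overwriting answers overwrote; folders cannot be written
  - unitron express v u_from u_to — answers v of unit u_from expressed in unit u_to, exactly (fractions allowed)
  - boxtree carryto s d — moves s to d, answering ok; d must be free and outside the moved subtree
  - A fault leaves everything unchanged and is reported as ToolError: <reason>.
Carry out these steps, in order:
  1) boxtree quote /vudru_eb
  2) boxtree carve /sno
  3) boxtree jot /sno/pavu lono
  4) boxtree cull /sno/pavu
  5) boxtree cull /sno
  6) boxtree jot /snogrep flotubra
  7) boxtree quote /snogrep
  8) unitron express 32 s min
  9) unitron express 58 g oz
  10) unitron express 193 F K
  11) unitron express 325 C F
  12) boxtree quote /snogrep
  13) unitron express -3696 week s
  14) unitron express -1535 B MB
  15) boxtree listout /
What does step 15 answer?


~$ boxtree quote /vudru_eb
[out] be
~$ boxtree carve /sno
[out] ok
~$ boxtree jot /sno/pavu lono
[out] created
~$ boxtree cull /sno/pavu
[out] ok
~$ boxtree cull /sno
[out] ok
~$ boxtree jot /snogrep flotubra
[out] created
~$ boxtree quote /snogrep
[out] flotubra
~$ unitron express 32 s min
[out] 8/15
~$ unitron express 58 g oz
[out] 92800000/45359237
~$ unitron express 193 F K
[out] 65267/180
~$ unitron express 325 C F
[out] 617
~$ boxtree quote /snogrep
[out] flotubra
~$ unitron express -3696 week s
[out] -2235340800
~$ unitron express -1535 B MB
[out] -307/200000
~$ boxtree listout /
[out] [najuba/, snogrep, vudru_eb]

Answer: [najuba/, snogrep, vudru_eb]


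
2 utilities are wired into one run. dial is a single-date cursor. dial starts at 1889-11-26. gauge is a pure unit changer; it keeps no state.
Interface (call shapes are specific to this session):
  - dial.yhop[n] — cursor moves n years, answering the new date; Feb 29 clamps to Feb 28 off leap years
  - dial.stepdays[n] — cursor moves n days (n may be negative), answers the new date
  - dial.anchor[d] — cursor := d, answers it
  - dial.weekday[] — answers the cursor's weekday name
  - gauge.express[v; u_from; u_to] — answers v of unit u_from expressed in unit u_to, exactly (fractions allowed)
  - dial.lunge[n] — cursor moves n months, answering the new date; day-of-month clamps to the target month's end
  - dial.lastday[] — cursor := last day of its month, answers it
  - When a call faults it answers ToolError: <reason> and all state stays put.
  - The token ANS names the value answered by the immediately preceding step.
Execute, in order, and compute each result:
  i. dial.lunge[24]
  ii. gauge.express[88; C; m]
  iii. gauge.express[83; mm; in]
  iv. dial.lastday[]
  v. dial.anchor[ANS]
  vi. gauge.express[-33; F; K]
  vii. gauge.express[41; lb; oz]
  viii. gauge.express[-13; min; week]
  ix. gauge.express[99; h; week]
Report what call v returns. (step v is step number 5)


I call lunge on n=24, — result: 1891-11-26.
Now I run express on v=88, u_from=C, u_to=m, → ToolError: incompatible units.
Invoking express on v=83, u_from=mm, u_to=in, yielding 415/127.
I use lastday, and see 1891-11-30.
I use anchor on d=ANS, and see 1891-11-30.
I run express on v=-33, u_from=F, u_to=K, giving 42667/180.
Using express on v=41, u_from=lb, u_to=oz, → 656.
I call express on v=-13, u_from=min, u_to=week, and get -13/10080.
I invoke express on v=99, u_from=h, u_to=week, and see 33/56.

Answer: 1891-11-30


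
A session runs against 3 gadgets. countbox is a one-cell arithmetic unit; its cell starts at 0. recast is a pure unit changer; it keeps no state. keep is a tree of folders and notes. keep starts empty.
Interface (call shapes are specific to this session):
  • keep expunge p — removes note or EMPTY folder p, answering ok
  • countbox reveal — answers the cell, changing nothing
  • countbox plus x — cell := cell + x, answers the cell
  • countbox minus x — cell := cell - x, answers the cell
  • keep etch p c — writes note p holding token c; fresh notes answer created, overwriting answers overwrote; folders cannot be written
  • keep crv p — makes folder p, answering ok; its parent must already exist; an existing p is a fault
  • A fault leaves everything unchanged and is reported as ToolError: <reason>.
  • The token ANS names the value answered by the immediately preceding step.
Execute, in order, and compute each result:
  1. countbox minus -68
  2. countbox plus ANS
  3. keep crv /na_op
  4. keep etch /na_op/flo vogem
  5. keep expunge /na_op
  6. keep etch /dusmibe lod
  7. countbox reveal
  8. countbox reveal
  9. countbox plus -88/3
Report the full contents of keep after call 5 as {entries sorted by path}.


Answer: {na_op/, na_op/flo=vogem}

Derivation:
>> countbox minus(x: -68)
<< 68
>> countbox plus(x: ANS)
<< 136
>> keep crv(p: /na_op)
<< ok
>> keep etch(p: /na_op/flo, c: vogem)
<< created
>> keep expunge(p: /na_op)
<< ToolError: not empty
>> keep etch(p: /dusmibe, c: lod)
<< created
>> countbox reveal()
<< 136
>> countbox reveal()
<< 136
>> countbox plus(x: -88/3)
<< 320/3


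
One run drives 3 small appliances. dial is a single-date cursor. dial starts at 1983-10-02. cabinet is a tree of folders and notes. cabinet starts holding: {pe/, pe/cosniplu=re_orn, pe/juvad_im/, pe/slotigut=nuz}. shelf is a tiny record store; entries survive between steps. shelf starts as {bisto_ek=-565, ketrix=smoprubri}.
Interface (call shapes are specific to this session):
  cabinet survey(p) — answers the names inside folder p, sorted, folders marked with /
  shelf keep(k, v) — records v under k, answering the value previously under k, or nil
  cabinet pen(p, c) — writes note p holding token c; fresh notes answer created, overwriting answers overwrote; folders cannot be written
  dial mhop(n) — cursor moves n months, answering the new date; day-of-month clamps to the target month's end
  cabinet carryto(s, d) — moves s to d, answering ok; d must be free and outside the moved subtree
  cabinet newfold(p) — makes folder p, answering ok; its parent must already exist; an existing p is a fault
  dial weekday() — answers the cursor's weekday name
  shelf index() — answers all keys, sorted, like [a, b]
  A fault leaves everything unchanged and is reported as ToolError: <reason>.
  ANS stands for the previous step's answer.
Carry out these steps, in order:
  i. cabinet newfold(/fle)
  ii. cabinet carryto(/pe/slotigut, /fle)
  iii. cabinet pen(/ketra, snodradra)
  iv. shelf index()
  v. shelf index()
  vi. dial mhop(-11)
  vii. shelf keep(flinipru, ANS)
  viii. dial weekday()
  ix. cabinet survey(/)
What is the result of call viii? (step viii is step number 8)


Answer: Tuesday

Derivation:
>> cabinet newfold(p: /fle)
<< ok
>> cabinet carryto(s: /pe/slotigut, d: /fle)
<< ToolError: exists
>> cabinet pen(p: /ketra, c: snodradra)
<< created
>> shelf index()
<< [bisto_ek, ketrix]
>> shelf index()
<< [bisto_ek, ketrix]
>> dial mhop(n: -11)
<< 1982-11-02
>> shelf keep(k: flinipru, v: ANS)
<< nil
>> dial weekday()
<< Tuesday
>> cabinet survey(p: /)
<< [fle/, ketra, pe/]


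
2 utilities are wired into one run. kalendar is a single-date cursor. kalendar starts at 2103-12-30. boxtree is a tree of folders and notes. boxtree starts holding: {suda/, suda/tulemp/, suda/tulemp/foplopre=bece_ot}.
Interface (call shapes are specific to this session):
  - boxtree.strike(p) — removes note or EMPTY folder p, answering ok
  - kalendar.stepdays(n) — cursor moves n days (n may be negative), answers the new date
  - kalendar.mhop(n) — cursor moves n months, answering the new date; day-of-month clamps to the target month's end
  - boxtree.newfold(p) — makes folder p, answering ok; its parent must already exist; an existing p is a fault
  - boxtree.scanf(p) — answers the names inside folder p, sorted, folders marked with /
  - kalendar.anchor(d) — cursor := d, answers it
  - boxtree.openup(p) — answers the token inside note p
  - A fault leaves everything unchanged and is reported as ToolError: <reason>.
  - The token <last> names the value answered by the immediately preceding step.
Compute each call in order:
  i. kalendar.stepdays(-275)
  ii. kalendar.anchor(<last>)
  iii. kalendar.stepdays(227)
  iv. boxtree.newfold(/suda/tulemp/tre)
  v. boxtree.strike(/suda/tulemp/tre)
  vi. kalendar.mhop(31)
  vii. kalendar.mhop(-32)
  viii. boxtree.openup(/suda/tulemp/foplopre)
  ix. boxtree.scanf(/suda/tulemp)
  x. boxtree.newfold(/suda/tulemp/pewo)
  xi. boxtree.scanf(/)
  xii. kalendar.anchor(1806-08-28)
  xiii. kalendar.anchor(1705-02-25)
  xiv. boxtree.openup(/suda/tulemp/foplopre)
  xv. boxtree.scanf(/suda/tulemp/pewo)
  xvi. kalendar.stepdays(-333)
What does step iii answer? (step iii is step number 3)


$ kalendar.stepdays -275
:: 2103-03-30
$ kalendar.anchor <last>
:: 2103-03-30
$ kalendar.stepdays 227
:: 2103-11-12
$ boxtree.newfold /suda/tulemp/tre
:: ok
$ boxtree.strike /suda/tulemp/tre
:: ok
$ kalendar.mhop 31
:: 2106-06-12
$ kalendar.mhop -32
:: 2103-10-12
$ boxtree.openup /suda/tulemp/foplopre
:: bece_ot
$ boxtree.scanf /suda/tulemp
:: [foplopre]
$ boxtree.newfold /suda/tulemp/pewo
:: ok
$ boxtree.scanf /
:: [suda/]
$ kalendar.anchor 1806-08-28
:: 1806-08-28
$ kalendar.anchor 1705-02-25
:: 1705-02-25
$ boxtree.openup /suda/tulemp/foplopre
:: bece_ot
$ boxtree.scanf /suda/tulemp/pewo
:: []
$ kalendar.stepdays -333
:: 1704-03-29

Answer: 2103-11-12


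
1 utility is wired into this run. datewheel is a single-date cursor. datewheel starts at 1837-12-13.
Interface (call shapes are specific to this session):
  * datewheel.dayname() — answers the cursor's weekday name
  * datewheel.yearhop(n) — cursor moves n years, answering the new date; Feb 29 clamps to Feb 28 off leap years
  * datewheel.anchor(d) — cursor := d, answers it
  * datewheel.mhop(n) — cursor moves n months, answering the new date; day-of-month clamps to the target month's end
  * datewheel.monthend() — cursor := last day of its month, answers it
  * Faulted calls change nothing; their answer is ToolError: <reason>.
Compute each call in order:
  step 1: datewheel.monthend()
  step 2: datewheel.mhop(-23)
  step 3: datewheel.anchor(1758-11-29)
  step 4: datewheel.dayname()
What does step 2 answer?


Now I run datewheel.monthend, → 1837-12-31.
Using datewheel.mhop using n→-23, and get 1836-01-31.
I call datewheel.anchor using d→1758-11-29, and observe 1758-11-29.
I invoke datewheel.dayname(), and see Wednesday.

Answer: 1836-01-31


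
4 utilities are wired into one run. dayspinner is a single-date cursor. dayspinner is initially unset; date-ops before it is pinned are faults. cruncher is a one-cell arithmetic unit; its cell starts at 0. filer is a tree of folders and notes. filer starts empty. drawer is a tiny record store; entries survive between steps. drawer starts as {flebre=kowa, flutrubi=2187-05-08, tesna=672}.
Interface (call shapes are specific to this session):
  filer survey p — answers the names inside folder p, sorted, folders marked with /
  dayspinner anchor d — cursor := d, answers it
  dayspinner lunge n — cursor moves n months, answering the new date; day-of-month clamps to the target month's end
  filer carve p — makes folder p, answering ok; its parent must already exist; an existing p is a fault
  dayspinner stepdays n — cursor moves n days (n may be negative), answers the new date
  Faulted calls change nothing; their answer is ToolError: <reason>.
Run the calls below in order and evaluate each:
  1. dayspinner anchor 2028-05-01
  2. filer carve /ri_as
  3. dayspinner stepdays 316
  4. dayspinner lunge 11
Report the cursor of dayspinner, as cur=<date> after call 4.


Answer: cur=2030-02-13

Derivation:
==> dayspinner anchor(d→2028-05-01)
<== 2028-05-01
==> filer carve(p→/ri_as)
<== ok
==> dayspinner stepdays(n→316)
<== 2029-03-13
==> dayspinner lunge(n→11)
<== 2030-02-13


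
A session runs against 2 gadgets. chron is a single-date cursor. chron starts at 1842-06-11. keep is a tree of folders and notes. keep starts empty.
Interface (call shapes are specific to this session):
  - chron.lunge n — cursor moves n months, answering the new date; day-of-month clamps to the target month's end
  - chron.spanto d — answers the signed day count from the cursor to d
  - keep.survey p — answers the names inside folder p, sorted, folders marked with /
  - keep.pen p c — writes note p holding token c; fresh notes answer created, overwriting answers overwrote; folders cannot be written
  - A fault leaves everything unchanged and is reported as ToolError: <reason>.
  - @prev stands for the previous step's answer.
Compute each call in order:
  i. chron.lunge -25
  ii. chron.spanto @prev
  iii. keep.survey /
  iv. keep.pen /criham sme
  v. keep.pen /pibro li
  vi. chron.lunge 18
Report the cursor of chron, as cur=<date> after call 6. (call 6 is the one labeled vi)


# 1. chron.lunge(-25) -> 1840-05-11
# 2. chron.spanto(@prev) -> 0
# 3. keep.survey(/) -> []
# 4. keep.pen(/criham, sme) -> created
# 5. keep.pen(/pibro, li) -> created
# 6. chron.lunge(18) -> 1841-11-11

Answer: cur=1841-11-11
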